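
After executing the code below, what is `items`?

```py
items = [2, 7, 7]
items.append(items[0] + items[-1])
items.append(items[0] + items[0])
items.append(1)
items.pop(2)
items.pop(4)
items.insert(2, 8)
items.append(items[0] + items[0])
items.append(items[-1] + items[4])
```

[2, 7, 8, 9, 4, 4, 8]

append items[0]+items[-1] = 2+7 = 9 → [2, 7, 7, 9]
append items[0]+items[0] = 2+2 = 4 → [2, 7, 7, 9, 4]
append 1 → [2, 7, 7, 9, 4, 1]
pop(2) removes 7 → [2, 7, 9, 4, 1]
pop(4) removes 1 → [2, 7, 9, 4]
insert 8 at 2 → [2, 7, 8, 9, 4]
append items[0]+items[0] = 2+2 = 4 → [2, 7, 8, 9, 4, 4]
append items[-1]+items[4] = 4+4 = 8 → [2, 7, 8, 9, 4, 4, 8]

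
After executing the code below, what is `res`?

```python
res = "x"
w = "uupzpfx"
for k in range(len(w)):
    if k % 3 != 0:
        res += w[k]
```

'xuppf'

k=0: skip
k=1: add 'u' → 'xu'
k=2: add 'p' → 'xup'
k=3: skip
k=4: add 'p' → 'xupp'
k=5: add 'f' → 'xuppf'
k=6: skip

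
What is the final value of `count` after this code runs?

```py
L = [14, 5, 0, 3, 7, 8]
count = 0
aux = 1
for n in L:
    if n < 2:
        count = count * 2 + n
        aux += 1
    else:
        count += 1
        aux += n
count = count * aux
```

273

n=14: not <2, count = 0+1 = 1; aux=15
n=5: not <2, count = 1+1 = 2; aux=20
n=0: <2, count = 2*2+0 = 4; aux=21
n=3: not <2, count = 4+1 = 5; aux=24
n=7: not <2, count = 5+1 = 6; aux=31
n=8: not <2, count = 6+1 = 7; aux=39
count*aux = 7*39 = 273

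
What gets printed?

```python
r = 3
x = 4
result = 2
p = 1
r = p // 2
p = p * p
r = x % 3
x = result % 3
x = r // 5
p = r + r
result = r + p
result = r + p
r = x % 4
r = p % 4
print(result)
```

r = 1//2 = 0
p = 1*1 = 1
r = 4%3 = 1
x = 2%3 = 2
x = 1//5 = 0
p = 1+1 = 2
result = 1+2 = 3
result = 1+2 = 3
r = 0%4 = 0
r = 2%4 = 2

3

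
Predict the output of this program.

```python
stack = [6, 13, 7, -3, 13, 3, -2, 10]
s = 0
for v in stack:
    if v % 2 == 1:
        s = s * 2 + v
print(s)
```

281

v=6: not odd
v=13: odd, s = 0*2+13 = 13
v=7: odd, s = 13*2+7 = 33
v=-3: odd, s = 33*2+(-3) = 63
v=13: odd, s = 63*2+13 = 139
v=3: odd, s = 139*2+3 = 281
v=-2: not odd
v=10: not odd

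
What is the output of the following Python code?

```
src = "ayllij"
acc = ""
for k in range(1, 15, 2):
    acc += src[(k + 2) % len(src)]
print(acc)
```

k=1: add src[3]='l' → 'l'
k=3: add src[5]='j' → 'lj'
k=5: add src[1]='y' → 'ljy'
k=7: add src[3]='l' → 'ljyl'
k=9: add src[5]='j' → 'ljylj'
k=11: add src[1]='y' → 'ljyljy'
k=13: add src[3]='l' → 'ljyljyl'

ljyljyl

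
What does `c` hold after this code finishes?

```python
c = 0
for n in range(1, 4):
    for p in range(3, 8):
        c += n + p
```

105

n=1,p=3: c = 0+4 = 4
n=1,p=4: c = 4+5 = 9
n=1,p=5: c = 9+6 = 15
n=1,p=6: c = 15+7 = 22
n=1,p=7: c = 22+8 = 30
n=2,p=3: c = 30+5 = 35
n=2,p=4: c = 35+6 = 41
n=2,p=5: c = 41+7 = 48
n=2,p=6: c = 48+8 = 56
n=2,p=7: c = 56+9 = 65
n=3,p=3: c = 65+6 = 71
n=3,p=4: c = 71+7 = 78
n=3,p=5: c = 78+8 = 86
n=3,p=6: c = 86+9 = 95
n=3,p=7: c = 95+10 = 105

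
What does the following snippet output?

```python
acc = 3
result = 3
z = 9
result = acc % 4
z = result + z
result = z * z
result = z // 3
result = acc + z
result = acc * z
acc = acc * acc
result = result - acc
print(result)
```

result = 3%4 = 3
z = 3+9 = 12
result = 12*12 = 144
result = 12//3 = 4
result = 3+12 = 15
result = 3*12 = 36
acc = 3*3 = 9
result = 36-9 = 27

27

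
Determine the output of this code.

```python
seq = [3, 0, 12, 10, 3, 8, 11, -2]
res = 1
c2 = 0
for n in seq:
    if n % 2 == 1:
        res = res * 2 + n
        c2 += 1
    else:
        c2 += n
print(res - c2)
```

n=3: odd, res = 1*2+3 = 5; c2=1
n=0: not odd; c2=1
n=12: not odd; c2=13
n=10: not odd; c2=23
n=3: odd, res = 5*2+3 = 13; c2=24
n=8: not odd; c2=32
n=11: odd, res = 13*2+11 = 37; c2=33
n=-2: not odd; c2=31
res-c2 = 37-31 = 6

6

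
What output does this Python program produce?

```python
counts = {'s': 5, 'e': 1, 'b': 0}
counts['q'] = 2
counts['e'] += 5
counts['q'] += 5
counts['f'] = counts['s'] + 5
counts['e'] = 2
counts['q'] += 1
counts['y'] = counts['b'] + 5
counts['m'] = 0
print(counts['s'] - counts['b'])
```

counts['q'] = 2 → {'s': 5, 'e': 1, 'b': 0, 'q': 2}
counts['e'] = 1+5 = 6 → {'s': 5, 'e': 6, 'b': 0, 'q': 2}
counts['q'] = 2+5 = 7 → {'s': 5, 'e': 6, 'b': 0, 'q': 7}
counts['f'] = counts['s']+5 = 10 → {'s': 5, 'e': 6, 'b': 0, 'q': 7, 'f': 10}
counts['e'] = 2 → {'s': 5, 'e': 2, 'b': 0, 'q': 7, 'f': 10}
counts['q'] = 7+1 = 8 → {'s': 5, 'e': 2, 'b': 0, 'q': 8, 'f': 10}
counts['y'] = counts['b']+5 = 5 → {'s': 5, 'e': 2, 'b': 0, 'q': 8, 'f': 10, 'y': 5}
counts['m'] = 0 → {'s': 5, 'e': 2, 'b': 0, 'q': 8, 'f': 10, 'y': 5, 'm': 0}
counts['s']-counts['b'] = 5-0 = 5

5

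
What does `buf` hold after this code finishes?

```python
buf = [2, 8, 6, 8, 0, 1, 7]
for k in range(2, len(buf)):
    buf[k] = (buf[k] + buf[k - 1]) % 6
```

[2, 8, 2, 4, 4, 5, 0]

k=2: buf[2] = (6+8)%6 = 2 → [2, 8, 2, 8, 0, 1, 7]
k=3: buf[3] = (8+2)%6 = 4 → [2, 8, 2, 4, 0, 1, 7]
k=4: buf[4] = (0+4)%6 = 4 → [2, 8, 2, 4, 4, 1, 7]
k=5: buf[5] = (1+4)%6 = 5 → [2, 8, 2, 4, 4, 5, 7]
k=6: buf[6] = (7+5)%6 = 0 → [2, 8, 2, 4, 4, 5, 0]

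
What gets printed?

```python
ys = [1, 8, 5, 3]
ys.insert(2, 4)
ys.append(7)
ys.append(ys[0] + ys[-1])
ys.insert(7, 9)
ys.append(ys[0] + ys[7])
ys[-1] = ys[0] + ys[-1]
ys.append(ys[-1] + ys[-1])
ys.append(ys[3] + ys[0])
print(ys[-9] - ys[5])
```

insert 4 at 2 → [1, 8, 4, 5, 3]
append 7 → [1, 8, 4, 5, 3, 7]
append ys[0]+ys[-1] = 1+7 = 8 → [1, 8, 4, 5, 3, 7, 8]
insert 9 at 7 → [1, 8, 4, 5, 3, 7, 8, 9]
append ys[0]+ys[7] = 1+9 = 10 → [1, 8, 4, 5, 3, 7, 8, 9, 10]
ys[-1] = ys[0]+ys[-1] = 1+10 = 11 → [1, 8, 4, 5, 3, 7, 8, 9, 11]
append ys[-1]+ys[-1] = 11+11 = 22 → [1, 8, 4, 5, 3, 7, 8, 9, 11, 22]
append ys[3]+ys[0] = 5+1 = 6 → [1, 8, 4, 5, 3, 7, 8, 9, 11, 22, 6]
ys[-9]-ys[5] = 4-7 = -3

-3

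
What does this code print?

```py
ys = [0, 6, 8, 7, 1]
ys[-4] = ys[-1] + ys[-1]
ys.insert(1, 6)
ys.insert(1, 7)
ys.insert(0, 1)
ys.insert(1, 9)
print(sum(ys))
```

ys[-4] = ys[-1]+ys[-1] = 1+1 = 2 → [0, 2, 8, 7, 1]
insert 6 at 1 → [0, 6, 2, 8, 7, 1]
insert 7 at 1 → [0, 7, 6, 2, 8, 7, 1]
insert 1 at 0 → [1, 0, 7, 6, 2, 8, 7, 1]
insert 9 at 1 → [1, 9, 0, 7, 6, 2, 8, 7, 1]
sum = 41

41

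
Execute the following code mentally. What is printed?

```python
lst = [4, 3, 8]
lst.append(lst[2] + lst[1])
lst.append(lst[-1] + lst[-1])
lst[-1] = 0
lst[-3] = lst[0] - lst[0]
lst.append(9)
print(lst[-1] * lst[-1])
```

81

append lst[2]+lst[1] = 8+3 = 11 → [4, 3, 8, 11]
append lst[-1]+lst[-1] = 11+11 = 22 → [4, 3, 8, 11, 22]
lst[-1] = 0 → [4, 3, 8, 11, 0]
lst[-3] = lst[0]-lst[0] = 4-4 = 0 → [4, 3, 0, 11, 0]
append 9 → [4, 3, 0, 11, 0, 9]
lst[-1]*lst[-1] = 9*9 = 81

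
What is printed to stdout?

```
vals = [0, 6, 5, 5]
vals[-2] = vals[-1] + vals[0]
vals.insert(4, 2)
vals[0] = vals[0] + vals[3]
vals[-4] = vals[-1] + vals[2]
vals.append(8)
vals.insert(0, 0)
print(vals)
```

vals[-2] = vals[-1]+vals[0] = 5+0 = 5 → [0, 6, 5, 5]
insert 2 at 4 → [0, 6, 5, 5, 2]
vals[0] = vals[0]+vals[3] = 0+5 = 5 → [5, 6, 5, 5, 2]
vals[-4] = vals[-1]+vals[2] = 2+5 = 7 → [5, 7, 5, 5, 2]
append 8 → [5, 7, 5, 5, 2, 8]
insert 0 at 0 → [0, 5, 7, 5, 5, 2, 8]

[0, 5, 7, 5, 5, 2, 8]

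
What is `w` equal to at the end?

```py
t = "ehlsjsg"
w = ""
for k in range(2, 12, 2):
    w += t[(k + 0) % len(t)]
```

k=2: add t[2]='l' → 'l'
k=4: add t[4]='j' → 'lj'
k=6: add t[6]='g' → 'ljg'
k=8: add t[1]='h' → 'ljgh'
k=10: add t[3]='s' → 'ljghs'

'ljghs'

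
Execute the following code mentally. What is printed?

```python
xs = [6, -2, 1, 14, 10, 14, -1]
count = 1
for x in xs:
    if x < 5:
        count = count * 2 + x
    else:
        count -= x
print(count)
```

-123

x=6: not <5, count = 1-6 = -5
x=-2: <5, count = (-5)*2+(-2) = -12
x=1: <5, count = (-12)*2+1 = -23
x=14: not <5, count = (-23)-14 = -37
x=10: not <5, count = (-37)-10 = -47
x=14: not <5, count = (-47)-14 = -61
x=-1: <5, count = (-61)*2+(-1) = -123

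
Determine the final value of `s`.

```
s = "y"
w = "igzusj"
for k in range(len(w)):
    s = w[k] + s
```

'jsuzgiy'

k=0: prepend 'i' → 'iy'
k=1: prepend 'g' → 'giy'
k=2: prepend 'z' → 'zgiy'
k=3: prepend 'u' → 'uzgiy'
k=4: prepend 's' → 'suzgiy'
k=5: prepend 'j' → 'jsuzgiy'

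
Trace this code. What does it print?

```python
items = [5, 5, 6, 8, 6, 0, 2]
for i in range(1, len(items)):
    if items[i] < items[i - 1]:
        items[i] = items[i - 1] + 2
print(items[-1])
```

i=1: 5>=5, unchanged → [5, 5, 6, 8, 6, 0, 2]
i=2: 6>=5, unchanged → [5, 5, 6, 8, 6, 0, 2]
i=3: 8>=6, unchanged → [5, 5, 6, 8, 6, 0, 2]
i=4: 6<8, items[4] = 8+2 = 10 → [5, 5, 6, 8, 10, 0, 2]
i=5: 0<10, items[5] = 10+2 = 12 → [5, 5, 6, 8, 10, 12, 2]
i=6: 2<12, items[6] = 12+2 = 14 → [5, 5, 6, 8, 10, 12, 14]

14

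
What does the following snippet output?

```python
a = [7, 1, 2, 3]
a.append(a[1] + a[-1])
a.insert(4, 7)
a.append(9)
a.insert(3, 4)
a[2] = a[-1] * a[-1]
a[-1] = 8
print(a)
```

append a[1]+a[-1] = 1+3 = 4 → [7, 1, 2, 3, 4]
insert 7 at 4 → [7, 1, 2, 3, 7, 4]
append 9 → [7, 1, 2, 3, 7, 4, 9]
insert 4 at 3 → [7, 1, 2, 4, 3, 7, 4, 9]
a[2] = a[-1]*a[-1] = 9*9 = 81 → [7, 1, 81, 4, 3, 7, 4, 9]
a[-1] = 8 → [7, 1, 81, 4, 3, 7, 4, 8]

[7, 1, 81, 4, 3, 7, 4, 8]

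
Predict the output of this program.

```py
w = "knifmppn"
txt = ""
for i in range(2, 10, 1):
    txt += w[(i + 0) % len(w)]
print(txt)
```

ifmppnkn

i=2: add w[2]='i' → 'i'
i=3: add w[3]='f' → 'if'
i=4: add w[4]='m' → 'ifm'
i=5: add w[5]='p' → 'ifmp'
i=6: add w[6]='p' → 'ifmpp'
i=7: add w[7]='n' → 'ifmppn'
i=8: add w[0]='k' → 'ifmppnk'
i=9: add w[1]='n' → 'ifmppnkn'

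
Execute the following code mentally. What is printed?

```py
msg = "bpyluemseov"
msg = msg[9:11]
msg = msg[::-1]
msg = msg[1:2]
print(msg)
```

o

slice [9:11] → 'ov'
reverse → 'vo'
slice [1:2] → 'o'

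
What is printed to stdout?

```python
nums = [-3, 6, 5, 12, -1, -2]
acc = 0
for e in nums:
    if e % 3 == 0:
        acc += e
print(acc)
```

e=-3: %3==0, acc = 0+(-3) = -3
e=6: %3==0, acc = (-3)+6 = 3
e=5: not %3==0
e=12: %3==0, acc = 3+12 = 15
e=-1: not %3==0
e=-2: not %3==0

15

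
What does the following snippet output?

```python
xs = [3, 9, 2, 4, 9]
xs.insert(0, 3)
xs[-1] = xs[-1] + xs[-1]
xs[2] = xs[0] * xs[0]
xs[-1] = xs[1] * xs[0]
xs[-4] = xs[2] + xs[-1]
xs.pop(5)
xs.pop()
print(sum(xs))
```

26

insert 3 at 0 → [3, 3, 9, 2, 4, 9]
xs[-1] = xs[-1]+xs[-1] = 9+9 = 18 → [3, 3, 9, 2, 4, 18]
xs[2] = xs[0]*xs[0] = 3*3 = 9 → [3, 3, 9, 2, 4, 18]
xs[-1] = xs[1]*xs[0] = 3*3 = 9 → [3, 3, 9, 2, 4, 9]
xs[-4] = xs[2]+xs[-1] = 9+9 = 18 → [3, 3, 18, 2, 4, 9]
pop(5) removes 9 → [3, 3, 18, 2, 4]
pop() removes 4 → [3, 3, 18, 2]
sum = 26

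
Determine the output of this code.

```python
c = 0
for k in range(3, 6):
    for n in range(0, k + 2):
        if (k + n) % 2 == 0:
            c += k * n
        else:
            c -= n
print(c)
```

54

k=3,n=0: odd sum, c = 0-0 = 0
k=3,n=1: even sum, c = 0+3 = 3
k=3,n=2: odd sum, c = 3-2 = 1
k=3,n=3: even sum, c = 1+9 = 10
k=3,n=4: odd sum, c = 10-4 = 6
k=4,n=0: even sum, c = 6+0 = 6
k=4,n=1: odd sum, c = 6-1 = 5
k=4,n=2: even sum, c = 5+8 = 13
k=4,n=3: odd sum, c = 13-3 = 10
k=4,n=4: even sum, c = 10+16 = 26
k=4,n=5: odd sum, c = 26-5 = 21
k=5,n=0: odd sum, c = 21-0 = 21
k=5,n=1: even sum, c = 21+5 = 26
k=5,n=2: odd sum, c = 26-2 = 24
k=5,n=3: even sum, c = 24+15 = 39
k=5,n=4: odd sum, c = 39-4 = 35
k=5,n=5: even sum, c = 35+25 = 60
k=5,n=6: odd sum, c = 60-6 = 54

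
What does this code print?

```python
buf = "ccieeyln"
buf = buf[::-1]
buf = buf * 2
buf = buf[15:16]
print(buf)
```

reverse → 'nlyeeicc'
repeat ×2 → 'nlyeeiccnlyeeicc'
slice [15:16] → 'c'

c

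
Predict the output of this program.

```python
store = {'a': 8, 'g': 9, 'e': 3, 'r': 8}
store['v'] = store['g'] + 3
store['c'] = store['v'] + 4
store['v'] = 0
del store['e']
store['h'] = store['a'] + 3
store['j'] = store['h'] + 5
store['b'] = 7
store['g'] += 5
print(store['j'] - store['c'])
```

0

store['v'] = store['g']+3 = 12 → {'a': 8, 'g': 9, 'e': 3, 'r': 8, 'v': 12}
store['c'] = store['v']+4 = 16 → {'a': 8, 'g': 9, 'e': 3, 'r': 8, 'v': 12, 'c': 16}
store['v'] = 0 → {'a': 8, 'g': 9, 'e': 3, 'r': 8, 'v': 0, 'c': 16}
del 'e' → {'a': 8, 'g': 9, 'r': 8, 'v': 0, 'c': 16}
store['h'] = store['a']+3 = 11 → {'a': 8, 'g': 9, 'r': 8, 'v': 0, 'c': 16, 'h': 11}
store['j'] = store['h']+5 = 16 → {'a': 8, 'g': 9, 'r': 8, 'v': 0, 'c': 16, 'h': 11, 'j': 16}
store['b'] = 7 → {'a': 8, 'g': 9, 'r': 8, 'v': 0, 'c': 16, 'h': 11, 'j': 16, 'b': 7}
store['g'] = 9+5 = 14 → {'a': 8, 'g': 14, 'r': 8, 'v': 0, 'c': 16, 'h': 11, 'j': 16, 'b': 7}
store['j']-store['c'] = 16-16 = 0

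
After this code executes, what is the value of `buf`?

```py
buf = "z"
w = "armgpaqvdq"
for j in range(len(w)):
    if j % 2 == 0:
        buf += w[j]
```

'zampqd'

j=0: add 'a' → 'za'
j=1: skip
j=2: add 'm' → 'zam'
j=3: skip
j=4: add 'p' → 'zamp'
j=5: skip
j=6: add 'q' → 'zampq'
j=7: skip
j=8: add 'd' → 'zampqd'
j=9: skip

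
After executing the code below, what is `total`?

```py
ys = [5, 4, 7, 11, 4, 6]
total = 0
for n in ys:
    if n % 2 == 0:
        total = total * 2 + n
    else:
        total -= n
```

-82

n=5: not even, total = 0-5 = -5
n=4: even, total = (-5)*2+4 = -6
n=7: not even, total = (-6)-7 = -13
n=11: not even, total = (-13)-11 = -24
n=4: even, total = (-24)*2+4 = -44
n=6: even, total = (-44)*2+6 = -82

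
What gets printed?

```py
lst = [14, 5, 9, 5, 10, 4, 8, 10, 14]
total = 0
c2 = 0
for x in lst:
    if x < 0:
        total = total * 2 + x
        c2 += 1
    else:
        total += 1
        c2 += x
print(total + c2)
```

88

x=14: not <0, total = 0+1 = 1; c2=14
x=5: not <0, total = 1+1 = 2; c2=19
x=9: not <0, total = 2+1 = 3; c2=28
x=5: not <0, total = 3+1 = 4; c2=33
x=10: not <0, total = 4+1 = 5; c2=43
x=4: not <0, total = 5+1 = 6; c2=47
x=8: not <0, total = 6+1 = 7; c2=55
x=10: not <0, total = 7+1 = 8; c2=65
x=14: not <0, total = 8+1 = 9; c2=79
total+c2 = 9+79 = 88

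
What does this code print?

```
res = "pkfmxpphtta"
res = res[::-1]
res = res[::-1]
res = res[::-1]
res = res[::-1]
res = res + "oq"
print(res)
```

reverse → 'atthppxmfkp'
reverse → 'pkfmxpphtta'
reverse → 'atthppxmfkp'
reverse → 'pkfmxpphtta'
+ 'oq' → 'pkfmxpphttaoq'

pkfmxpphttaoq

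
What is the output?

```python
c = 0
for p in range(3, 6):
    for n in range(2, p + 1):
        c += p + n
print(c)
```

p=3,n=2: c = 0+5 = 5
p=3,n=3: c = 5+6 = 11
p=4,n=2: c = 11+6 = 17
p=4,n=3: c = 17+7 = 24
p=4,n=4: c = 24+8 = 32
p=5,n=2: c = 32+7 = 39
p=5,n=3: c = 39+8 = 47
p=5,n=4: c = 47+9 = 56
p=5,n=5: c = 56+10 = 66

66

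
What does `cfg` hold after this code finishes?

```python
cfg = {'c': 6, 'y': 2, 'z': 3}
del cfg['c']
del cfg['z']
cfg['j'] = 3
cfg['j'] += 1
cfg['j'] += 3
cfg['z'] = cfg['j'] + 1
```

del 'c' → {'y': 2, 'z': 3}
del 'z' → {'y': 2}
cfg['j'] = 3 → {'y': 2, 'j': 3}
cfg['j'] = 3+1 = 4 → {'y': 2, 'j': 4}
cfg['j'] = 4+3 = 7 → {'y': 2, 'j': 7}
cfg['z'] = cfg['j']+1 = 8 → {'y': 2, 'j': 7, 'z': 8}

{'y': 2, 'j': 7, 'z': 8}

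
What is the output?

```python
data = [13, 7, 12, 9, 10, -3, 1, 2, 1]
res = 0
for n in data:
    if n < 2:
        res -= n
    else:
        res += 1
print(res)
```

7

n=13: not <2, res = 0+1 = 1
n=7: not <2, res = 1+1 = 2
n=12: not <2, res = 2+1 = 3
n=9: not <2, res = 3+1 = 4
n=10: not <2, res = 4+1 = 5
n=-3: <2, res = 5-(-3) = 8
n=1: <2, res = 8-1 = 7
n=2: not <2, res = 7+1 = 8
n=1: <2, res = 8-1 = 7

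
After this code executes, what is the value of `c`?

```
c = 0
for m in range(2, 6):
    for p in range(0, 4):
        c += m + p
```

m=2,p=0: c = 0+2 = 2
m=2,p=1: c = 2+3 = 5
m=2,p=2: c = 5+4 = 9
m=2,p=3: c = 9+5 = 14
m=3,p=0: c = 14+3 = 17
m=3,p=1: c = 17+4 = 21
m=3,p=2: c = 21+5 = 26
m=3,p=3: c = 26+6 = 32
m=4,p=0: c = 32+4 = 36
m=4,p=1: c = 36+5 = 41
m=4,p=2: c = 41+6 = 47
m=4,p=3: c = 47+7 = 54
m=5,p=0: c = 54+5 = 59
m=5,p=1: c = 59+6 = 65
m=5,p=2: c = 65+7 = 72
m=5,p=3: c = 72+8 = 80

80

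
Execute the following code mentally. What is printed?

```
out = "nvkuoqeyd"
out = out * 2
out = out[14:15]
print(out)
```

repeat ×2 → 'nvkuoqeydnvkuoqeyd'
slice [14:15] → 'q'

q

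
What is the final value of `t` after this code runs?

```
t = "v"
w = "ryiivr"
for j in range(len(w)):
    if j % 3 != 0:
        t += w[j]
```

j=0: skip
j=1: add 'y' → 'vy'
j=2: add 'i' → 'vyi'
j=3: skip
j=4: add 'v' → 'vyiv'
j=5: add 'r' → 'vyivr'

'vyivr'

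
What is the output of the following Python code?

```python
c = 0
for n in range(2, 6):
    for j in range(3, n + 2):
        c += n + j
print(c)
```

80

n=2,j=3: c = 0+5 = 5
n=3,j=3: c = 5+6 = 11
n=3,j=4: c = 11+7 = 18
n=4,j=3: c = 18+7 = 25
n=4,j=4: c = 25+8 = 33
n=4,j=5: c = 33+9 = 42
n=5,j=3: c = 42+8 = 50
n=5,j=4: c = 50+9 = 59
n=5,j=5: c = 59+10 = 69
n=5,j=6: c = 69+11 = 80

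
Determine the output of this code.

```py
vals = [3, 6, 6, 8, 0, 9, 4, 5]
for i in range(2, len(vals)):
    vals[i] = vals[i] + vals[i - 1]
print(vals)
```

i=2: vals[2] = 6+6 = 12 → [3, 6, 12, 8, 0, 9, 4, 5]
i=3: vals[3] = 8+12 = 20 → [3, 6, 12, 20, 0, 9, 4, 5]
i=4: vals[4] = 0+20 = 20 → [3, 6, 12, 20, 20, 9, 4, 5]
i=5: vals[5] = 9+20 = 29 → [3, 6, 12, 20, 20, 29, 4, 5]
i=6: vals[6] = 4+29 = 33 → [3, 6, 12, 20, 20, 29, 33, 5]
i=7: vals[7] = 5+33 = 38 → [3, 6, 12, 20, 20, 29, 33, 38]

[3, 6, 12, 20, 20, 29, 33, 38]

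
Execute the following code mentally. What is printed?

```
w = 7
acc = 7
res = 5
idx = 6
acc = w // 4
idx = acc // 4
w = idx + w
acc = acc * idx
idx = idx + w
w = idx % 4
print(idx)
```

7

acc = 7//4 = 1
idx = 1//4 = 0
w = 0+7 = 7
acc = 1*0 = 0
idx = 0+7 = 7
w = 7%4 = 3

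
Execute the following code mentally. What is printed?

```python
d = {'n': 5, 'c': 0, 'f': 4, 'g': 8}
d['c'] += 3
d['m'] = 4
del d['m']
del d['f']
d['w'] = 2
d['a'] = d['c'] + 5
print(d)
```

{'n': 5, 'c': 3, 'g': 8, 'w': 2, 'a': 8}

d['c'] = 0+3 = 3 → {'n': 5, 'c': 3, 'f': 4, 'g': 8}
d['m'] = 4 → {'n': 5, 'c': 3, 'f': 4, 'g': 8, 'm': 4}
del 'm' → {'n': 5, 'c': 3, 'f': 4, 'g': 8}
del 'f' → {'n': 5, 'c': 3, 'g': 8}
d['w'] = 2 → {'n': 5, 'c': 3, 'g': 8, 'w': 2}
d['a'] = d['c']+5 = 8 → {'n': 5, 'c': 3, 'g': 8, 'w': 2, 'a': 8}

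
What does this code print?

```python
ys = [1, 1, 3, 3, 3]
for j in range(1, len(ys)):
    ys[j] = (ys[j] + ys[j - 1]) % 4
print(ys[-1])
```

3

j=1: ys[1] = (1+1)%4 = 2 → [1, 2, 3, 3, 3]
j=2: ys[2] = (3+2)%4 = 1 → [1, 2, 1, 3, 3]
j=3: ys[3] = (3+1)%4 = 0 → [1, 2, 1, 0, 3]
j=4: ys[4] = (3+0)%4 = 3 → [1, 2, 1, 0, 3]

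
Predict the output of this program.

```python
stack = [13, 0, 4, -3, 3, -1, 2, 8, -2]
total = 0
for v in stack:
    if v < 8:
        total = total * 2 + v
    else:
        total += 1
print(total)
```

232

v=13: not <8, total = 0+1 = 1
v=0: <8, total = 1*2+0 = 2
v=4: <8, total = 2*2+4 = 8
v=-3: <8, total = 8*2+(-3) = 13
v=3: <8, total = 13*2+3 = 29
v=-1: <8, total = 29*2+(-1) = 57
v=2: <8, total = 57*2+2 = 116
v=8: not <8, total = 116+1 = 117
v=-2: <8, total = 117*2+(-2) = 232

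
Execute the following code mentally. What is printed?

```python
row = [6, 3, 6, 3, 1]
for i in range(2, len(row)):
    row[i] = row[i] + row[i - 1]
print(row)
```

i=2: row[2] = 6+3 = 9 → [6, 3, 9, 3, 1]
i=3: row[3] = 3+9 = 12 → [6, 3, 9, 12, 1]
i=4: row[4] = 1+12 = 13 → [6, 3, 9, 12, 13]

[6, 3, 9, 12, 13]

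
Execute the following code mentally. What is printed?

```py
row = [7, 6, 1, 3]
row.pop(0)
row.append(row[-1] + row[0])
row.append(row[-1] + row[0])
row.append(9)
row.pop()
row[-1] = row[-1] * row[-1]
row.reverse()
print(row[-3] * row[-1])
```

18

pop(0) removes 7 → [6, 1, 3]
append row[-1]+row[0] = 3+6 = 9 → [6, 1, 3, 9]
append row[-1]+row[0] = 9+6 = 15 → [6, 1, 3, 9, 15]
append 9 → [6, 1, 3, 9, 15, 9]
pop() removes 9 → [6, 1, 3, 9, 15]
row[-1] = row[-1]*row[-1] = 15*15 = 225 → [6, 1, 3, 9, 225]
reverse → [225, 9, 3, 1, 6]
row[-3]*row[-1] = 3*6 = 18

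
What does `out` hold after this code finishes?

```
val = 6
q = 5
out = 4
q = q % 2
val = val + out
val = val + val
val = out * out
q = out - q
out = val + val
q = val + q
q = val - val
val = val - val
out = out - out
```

q = 5%2 = 1
val = 6+4 = 10
val = 10+10 = 20
val = 4*4 = 16
q = 4-1 = 3
out = 16+16 = 32
q = 16+3 = 19
q = 16-16 = 0
val = 16-16 = 0
out = 32-32 = 0

0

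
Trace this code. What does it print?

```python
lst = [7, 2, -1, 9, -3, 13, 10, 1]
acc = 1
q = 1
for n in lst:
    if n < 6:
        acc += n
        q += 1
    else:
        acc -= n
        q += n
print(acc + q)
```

n=7: not <6, acc = 1-7 = -6; q=8
n=2: <6, acc = (-6)+2 = -4; q=9
n=-1: <6, acc = (-4)+(-1) = -5; q=10
n=9: not <6, acc = (-5)-9 = -14; q=19
n=-3: <6, acc = (-14)+(-3) = -17; q=20
n=13: not <6, acc = (-17)-13 = -30; q=33
n=10: not <6, acc = (-30)-10 = -40; q=43
n=1: <6, acc = (-40)+1 = -39; q=44
acc+q = (-39)+44 = 5

5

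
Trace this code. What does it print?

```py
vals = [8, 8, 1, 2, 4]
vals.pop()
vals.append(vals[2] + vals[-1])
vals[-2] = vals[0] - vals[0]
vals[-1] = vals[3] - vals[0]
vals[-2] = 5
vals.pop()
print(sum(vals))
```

pop() removes 4 → [8, 8, 1, 2]
append vals[2]+vals[-1] = 1+2 = 3 → [8, 8, 1, 2, 3]
vals[-2] = vals[0]-vals[0] = 8-8 = 0 → [8, 8, 1, 0, 3]
vals[-1] = vals[3]-vals[0] = 0-8 = -8 → [8, 8, 1, 0, -8]
vals[-2] = 5 → [8, 8, 1, 5, -8]
pop() removes -8 → [8, 8, 1, 5]
sum = 22

22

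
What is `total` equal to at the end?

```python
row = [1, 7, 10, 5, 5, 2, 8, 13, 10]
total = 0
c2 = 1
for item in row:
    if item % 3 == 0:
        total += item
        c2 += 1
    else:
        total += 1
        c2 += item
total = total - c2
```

item=1: not %3==0, total = 0+1 = 1; c2=2
item=7: not %3==0, total = 1+1 = 2; c2=9
item=10: not %3==0, total = 2+1 = 3; c2=19
item=5: not %3==0, total = 3+1 = 4; c2=24
item=5: not %3==0, total = 4+1 = 5; c2=29
item=2: not %3==0, total = 5+1 = 6; c2=31
item=8: not %3==0, total = 6+1 = 7; c2=39
item=13: not %3==0, total = 7+1 = 8; c2=52
item=10: not %3==0, total = 8+1 = 9; c2=62
total-c2 = 9-62 = -53

-53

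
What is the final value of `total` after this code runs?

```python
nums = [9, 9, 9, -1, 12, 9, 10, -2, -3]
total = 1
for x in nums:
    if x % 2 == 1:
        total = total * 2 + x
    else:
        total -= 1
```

x=9: odd, total = 1*2+9 = 11
x=9: odd, total = 11*2+9 = 31
x=9: odd, total = 31*2+9 = 71
x=-1: odd, total = 71*2+(-1) = 141
x=12: not odd, total = 141-1 = 140
x=9: odd, total = 140*2+9 = 289
x=10: not odd, total = 289-1 = 288
x=-2: not odd, total = 288-1 = 287
x=-3: odd, total = 287*2+(-3) = 571

571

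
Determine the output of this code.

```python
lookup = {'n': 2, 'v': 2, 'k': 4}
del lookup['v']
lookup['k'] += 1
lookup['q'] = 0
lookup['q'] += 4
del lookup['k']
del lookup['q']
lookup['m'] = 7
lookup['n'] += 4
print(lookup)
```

{'n': 6, 'm': 7}

del 'v' → {'n': 2, 'k': 4}
lookup['k'] = 4+1 = 5 → {'n': 2, 'k': 5}
lookup['q'] = 0 → {'n': 2, 'k': 5, 'q': 0}
lookup['q'] = 0+4 = 4 → {'n': 2, 'k': 5, 'q': 4}
del 'k' → {'n': 2, 'q': 4}
del 'q' → {'n': 2}
lookup['m'] = 7 → {'n': 2, 'm': 7}
lookup['n'] = 2+4 = 6 → {'n': 6, 'm': 7}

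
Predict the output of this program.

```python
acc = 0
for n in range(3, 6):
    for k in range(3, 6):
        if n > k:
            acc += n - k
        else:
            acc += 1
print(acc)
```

10

n=3,k=3: not 3>3, acc = 0+1 = 1
n=3,k=4: not 3>4, acc = 1+1 = 2
n=3,k=5: not 3>5, acc = 2+1 = 3
n=4,k=3: 4>3, acc = 3+1 = 4
n=4,k=4: not 4>4, acc = 4+1 = 5
n=4,k=5: not 4>5, acc = 5+1 = 6
n=5,k=3: 5>3, acc = 6+2 = 8
n=5,k=4: 5>4, acc = 8+1 = 9
n=5,k=5: not 5>5, acc = 9+1 = 10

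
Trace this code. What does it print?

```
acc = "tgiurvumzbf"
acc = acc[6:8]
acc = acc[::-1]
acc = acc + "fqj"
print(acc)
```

slice [6:8] → 'um'
reverse → 'mu'
+ 'fqj' → 'mufqj'

mufqj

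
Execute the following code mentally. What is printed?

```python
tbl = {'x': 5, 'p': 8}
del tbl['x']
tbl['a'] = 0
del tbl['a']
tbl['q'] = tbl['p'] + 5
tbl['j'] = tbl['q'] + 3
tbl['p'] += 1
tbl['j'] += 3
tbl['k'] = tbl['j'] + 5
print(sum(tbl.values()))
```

65

del 'x' → {'p': 8}
tbl['a'] = 0 → {'p': 8, 'a': 0}
del 'a' → {'p': 8}
tbl['q'] = tbl['p']+5 = 13 → {'p': 8, 'q': 13}
tbl['j'] = tbl['q']+3 = 16 → {'p': 8, 'q': 13, 'j': 16}
tbl['p'] = 8+1 = 9 → {'p': 9, 'q': 13, 'j': 16}
tbl['j'] = 16+3 = 19 → {'p': 9, 'q': 13, 'j': 19}
tbl['k'] = tbl['j']+5 = 24 → {'p': 9, 'q': 13, 'j': 19, 'k': 24}
sum of values = 65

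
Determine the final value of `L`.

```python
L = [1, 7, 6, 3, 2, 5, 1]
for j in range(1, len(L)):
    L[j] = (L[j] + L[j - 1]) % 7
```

[1, 1, 0, 3, 5, 3, 4]

j=1: L[1] = (7+1)%7 = 1 → [1, 1, 6, 3, 2, 5, 1]
j=2: L[2] = (6+1)%7 = 0 → [1, 1, 0, 3, 2, 5, 1]
j=3: L[3] = (3+0)%7 = 3 → [1, 1, 0, 3, 2, 5, 1]
j=4: L[4] = (2+3)%7 = 5 → [1, 1, 0, 3, 5, 5, 1]
j=5: L[5] = (5+5)%7 = 3 → [1, 1, 0, 3, 5, 3, 1]
j=6: L[6] = (1+3)%7 = 4 → [1, 1, 0, 3, 5, 3, 4]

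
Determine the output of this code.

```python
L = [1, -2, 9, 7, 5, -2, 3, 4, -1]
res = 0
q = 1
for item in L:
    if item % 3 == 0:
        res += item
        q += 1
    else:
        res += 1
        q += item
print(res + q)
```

34

item=1: not %3==0, res = 0+1 = 1; q=2
item=-2: not %3==0, res = 1+1 = 2; q=0
item=9: %3==0, res = 2+9 = 11; q=1
item=7: not %3==0, res = 11+1 = 12; q=8
item=5: not %3==0, res = 12+1 = 13; q=13
item=-2: not %3==0, res = 13+1 = 14; q=11
item=3: %3==0, res = 14+3 = 17; q=12
item=4: not %3==0, res = 17+1 = 18; q=16
item=-1: not %3==0, res = 18+1 = 19; q=15
res+q = 19+15 = 34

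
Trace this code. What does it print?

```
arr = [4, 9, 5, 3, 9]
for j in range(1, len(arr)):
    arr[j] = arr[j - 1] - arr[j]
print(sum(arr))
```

-46

j=1: arr[1] = 4-9 = -5 → [4, -5, 5, 3, 9]
j=2: arr[2] = (-5)-5 = -10 → [4, -5, -10, 3, 9]
j=3: arr[3] = (-10)-3 = -13 → [4, -5, -10, -13, 9]
j=4: arr[4] = (-13)-9 = -22 → [4, -5, -10, -13, -22]
sum = -46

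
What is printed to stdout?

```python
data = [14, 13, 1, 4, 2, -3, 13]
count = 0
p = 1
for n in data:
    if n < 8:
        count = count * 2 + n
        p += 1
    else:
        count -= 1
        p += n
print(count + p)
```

37

n=14: not <8, count = 0-1 = -1; p=15
n=13: not <8, count = (-1)-1 = -2; p=28
n=1: <8, count = (-2)*2+1 = -3; p=29
n=4: <8, count = (-3)*2+4 = -2; p=30
n=2: <8, count = (-2)*2+2 = -2; p=31
n=-3: <8, count = (-2)*2+(-3) = -7; p=32
n=13: not <8, count = (-7)-1 = -8; p=45
count+p = (-8)+45 = 37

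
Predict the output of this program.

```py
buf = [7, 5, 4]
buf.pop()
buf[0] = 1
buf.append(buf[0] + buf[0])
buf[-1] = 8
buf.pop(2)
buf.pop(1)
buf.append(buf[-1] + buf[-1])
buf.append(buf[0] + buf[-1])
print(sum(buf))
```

pop() removes 4 → [7, 5]
buf[0] = 1 → [1, 5]
append buf[0]+buf[0] = 1+1 = 2 → [1, 5, 2]
buf[-1] = 8 → [1, 5, 8]
pop(2) removes 8 → [1, 5]
pop(1) removes 5 → [1]
append buf[-1]+buf[-1] = 1+1 = 2 → [1, 2]
append buf[0]+buf[-1] = 1+2 = 3 → [1, 2, 3]
sum = 6

6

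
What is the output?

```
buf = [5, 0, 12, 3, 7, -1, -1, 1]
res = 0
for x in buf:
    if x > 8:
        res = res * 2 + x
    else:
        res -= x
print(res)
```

x=5: not >8, res = 0-5 = -5
x=0: not >8, res = (-5)-0 = -5
x=12: >8, res = (-5)*2+12 = 2
x=3: not >8, res = 2-3 = -1
x=7: not >8, res = (-1)-7 = -8
x=-1: not >8, res = (-8)-(-1) = -7
x=-1: not >8, res = (-7)-(-1) = -6
x=1: not >8, res = (-6)-1 = -7

-7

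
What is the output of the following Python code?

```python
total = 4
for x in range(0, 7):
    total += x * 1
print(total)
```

x=0: total = 4+0*1 = 4
x=1: total = 4+1*1 = 5
x=2: total = 5+2*1 = 7
x=3: total = 7+3*1 = 10
x=4: total = 10+4*1 = 14
x=5: total = 14+5*1 = 19
x=6: total = 19+6*1 = 25

25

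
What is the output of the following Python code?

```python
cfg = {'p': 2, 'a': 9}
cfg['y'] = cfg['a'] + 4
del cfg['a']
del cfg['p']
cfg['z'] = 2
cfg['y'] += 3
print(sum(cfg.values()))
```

18

cfg['y'] = cfg['a']+4 = 13 → {'p': 2, 'a': 9, 'y': 13}
del 'a' → {'p': 2, 'y': 13}
del 'p' → {'y': 13}
cfg['z'] = 2 → {'y': 13, 'z': 2}
cfg['y'] = 13+3 = 16 → {'y': 16, 'z': 2}
sum of values = 18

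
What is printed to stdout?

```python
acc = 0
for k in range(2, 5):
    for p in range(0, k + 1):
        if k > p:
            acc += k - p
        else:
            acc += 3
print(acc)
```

28

k=2,p=0: 2>0, acc = 0+2 = 2
k=2,p=1: 2>1, acc = 2+1 = 3
k=2,p=2: not 2>2, acc = 3+3 = 6
k=3,p=0: 3>0, acc = 6+3 = 9
k=3,p=1: 3>1, acc = 9+2 = 11
k=3,p=2: 3>2, acc = 11+1 = 12
k=3,p=3: not 3>3, acc = 12+3 = 15
k=4,p=0: 4>0, acc = 15+4 = 19
k=4,p=1: 4>1, acc = 19+3 = 22
k=4,p=2: 4>2, acc = 22+2 = 24
k=4,p=3: 4>3, acc = 24+1 = 25
k=4,p=4: not 4>4, acc = 25+3 = 28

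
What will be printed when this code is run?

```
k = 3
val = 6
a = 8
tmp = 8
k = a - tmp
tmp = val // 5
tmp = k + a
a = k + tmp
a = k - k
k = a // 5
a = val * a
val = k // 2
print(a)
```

k = 8-8 = 0
tmp = 6//5 = 1
tmp = 0+8 = 8
a = 0+8 = 8
a = 0-0 = 0
k = 0//5 = 0
a = 6*0 = 0
val = 0//2 = 0

0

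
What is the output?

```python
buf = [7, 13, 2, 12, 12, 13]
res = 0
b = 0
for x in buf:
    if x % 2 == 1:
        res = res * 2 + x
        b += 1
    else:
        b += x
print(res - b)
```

x=7: odd, res = 0*2+7 = 7; b=1
x=13: odd, res = 7*2+13 = 27; b=2
x=2: not odd; b=4
x=12: not odd; b=16
x=12: not odd; b=28
x=13: odd, res = 27*2+13 = 67; b=29
res-b = 67-29 = 38

38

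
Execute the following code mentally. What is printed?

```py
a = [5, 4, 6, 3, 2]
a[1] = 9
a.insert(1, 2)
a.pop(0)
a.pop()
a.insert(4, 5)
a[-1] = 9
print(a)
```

a[1] = 9 → [5, 9, 6, 3, 2]
insert 2 at 1 → [5, 2, 9, 6, 3, 2]
pop(0) removes 5 → [2, 9, 6, 3, 2]
pop() removes 2 → [2, 9, 6, 3]
insert 5 at 4 → [2, 9, 6, 3, 5]
a[-1] = 9 → [2, 9, 6, 3, 9]

[2, 9, 6, 3, 9]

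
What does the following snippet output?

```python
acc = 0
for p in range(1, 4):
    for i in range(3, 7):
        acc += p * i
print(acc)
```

108

p=1,i=3: acc = 0+3 = 3
p=1,i=4: acc = 3+4 = 7
p=1,i=5: acc = 7+5 = 12
p=1,i=6: acc = 12+6 = 18
p=2,i=3: acc = 18+6 = 24
p=2,i=4: acc = 24+8 = 32
p=2,i=5: acc = 32+10 = 42
p=2,i=6: acc = 42+12 = 54
p=3,i=3: acc = 54+9 = 63
p=3,i=4: acc = 63+12 = 75
p=3,i=5: acc = 75+15 = 90
p=3,i=6: acc = 90+18 = 108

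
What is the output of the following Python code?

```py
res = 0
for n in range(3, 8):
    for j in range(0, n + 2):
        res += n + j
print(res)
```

n=3,j=0: res = 0+3 = 3
n=3,j=1: res = 3+4 = 7
n=3,j=2: res = 7+5 = 12
n=3,j=3: res = 12+6 = 18
n=3,j=4: res = 18+7 = 25
n=4,j=0: res = 25+4 = 29
n=4,j=1: res = 29+5 = 34
n=4,j=2: res = 34+6 = 40
n=4,j=3: res = 40+7 = 47
n=4,j=4: res = 47+8 = 55
n=4,j=5: res = 55+9 = 64
n=5,j=0: res = 64+5 = 69
n=5,j=1: res = 69+6 = 75
n=5,j=2: res = 75+7 = 82
n=5,j=3: res = 82+8 = 90
n=5,j=4: res = 90+9 = 99
n=5,j=5: res = 99+10 = 109
n=5,j=6: res = 109+11 = 120
n=6,j=0: res = 120+6 = 126
n=6,j=1: res = 126+7 = 133
n=6,j=2: res = 133+8 = 141
n=6,j=3: res = 141+9 = 150
n=6,j=4: res = 150+10 = 160
n=6,j=5: res = 160+11 = 171
n=6,j=6: res = 171+12 = 183
n=6,j=7: res = 183+13 = 196
n=7,j=0: res = 196+7 = 203
n=7,j=1: res = 203+8 = 211
n=7,j=2: res = 211+9 = 220
n=7,j=3: res = 220+10 = 230
n=7,j=4: res = 230+11 = 241
n=7,j=5: res = 241+12 = 253
n=7,j=6: res = 253+13 = 266
n=7,j=7: res = 266+14 = 280
n=7,j=8: res = 280+15 = 295

295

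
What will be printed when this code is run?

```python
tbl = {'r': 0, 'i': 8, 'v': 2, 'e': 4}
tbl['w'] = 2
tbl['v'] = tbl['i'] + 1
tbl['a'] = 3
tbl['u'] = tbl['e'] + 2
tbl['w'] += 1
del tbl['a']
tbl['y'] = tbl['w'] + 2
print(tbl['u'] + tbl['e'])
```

10

tbl['w'] = 2 → {'r': 0, 'i': 8, 'v': 2, 'e': 4, 'w': 2}
tbl['v'] = tbl['i']+1 = 9 → {'r': 0, 'i': 8, 'v': 9, 'e': 4, 'w': 2}
tbl['a'] = 3 → {'r': 0, 'i': 8, 'v': 9, 'e': 4, 'w': 2, 'a': 3}
tbl['u'] = tbl['e']+2 = 6 → {'r': 0, 'i': 8, 'v': 9, 'e': 4, 'w': 2, 'a': 3, 'u': 6}
tbl['w'] = 2+1 = 3 → {'r': 0, 'i': 8, 'v': 9, 'e': 4, 'w': 3, 'a': 3, 'u': 6}
del 'a' → {'r': 0, 'i': 8, 'v': 9, 'e': 4, 'w': 3, 'u': 6}
tbl['y'] = tbl['w']+2 = 5 → {'r': 0, 'i': 8, 'v': 9, 'e': 4, 'w': 3, 'u': 6, 'y': 5}
tbl['u']+tbl['e'] = 6+4 = 10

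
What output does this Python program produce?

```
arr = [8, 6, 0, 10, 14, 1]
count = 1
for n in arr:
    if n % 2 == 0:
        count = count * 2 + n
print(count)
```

n=8: even, count = 1*2+8 = 10
n=6: even, count = 10*2+6 = 26
n=0: even, count = 26*2+0 = 52
n=10: even, count = 52*2+10 = 114
n=14: even, count = 114*2+14 = 242
n=1: not even

242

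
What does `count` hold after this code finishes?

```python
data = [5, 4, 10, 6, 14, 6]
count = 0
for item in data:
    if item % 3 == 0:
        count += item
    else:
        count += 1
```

item=5: not %3==0, count = 0+1 = 1
item=4: not %3==0, count = 1+1 = 2
item=10: not %3==0, count = 2+1 = 3
item=6: %3==0, count = 3+6 = 9
item=14: not %3==0, count = 9+1 = 10
item=6: %3==0, count = 10+6 = 16

16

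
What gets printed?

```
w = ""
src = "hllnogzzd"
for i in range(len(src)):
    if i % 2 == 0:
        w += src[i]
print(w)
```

i=0: add 'h' → 'h'
i=1: skip
i=2: add 'l' → 'hl'
i=3: skip
i=4: add 'o' → 'hlo'
i=5: skip
i=6: add 'z' → 'hloz'
i=7: skip
i=8: add 'd' → 'hlozd'

hlozd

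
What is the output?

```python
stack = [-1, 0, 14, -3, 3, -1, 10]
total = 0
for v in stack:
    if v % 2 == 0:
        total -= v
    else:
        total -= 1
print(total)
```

v=-1: not even, total = 0-1 = -1
v=0: even, total = (-1)-0 = -1
v=14: even, total = (-1)-14 = -15
v=-3: not even, total = (-15)-1 = -16
v=3: not even, total = (-16)-1 = -17
v=-1: not even, total = (-17)-1 = -18
v=10: even, total = (-18)-10 = -28

-28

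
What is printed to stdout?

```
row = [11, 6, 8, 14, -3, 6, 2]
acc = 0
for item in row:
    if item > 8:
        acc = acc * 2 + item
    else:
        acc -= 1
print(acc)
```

29

item=11: >8, acc = 0*2+11 = 11
item=6: not >8, acc = 11-1 = 10
item=8: not >8, acc = 10-1 = 9
item=14: >8, acc = 9*2+14 = 32
item=-3: not >8, acc = 32-1 = 31
item=6: not >8, acc = 31-1 = 30
item=2: not >8, acc = 30-1 = 29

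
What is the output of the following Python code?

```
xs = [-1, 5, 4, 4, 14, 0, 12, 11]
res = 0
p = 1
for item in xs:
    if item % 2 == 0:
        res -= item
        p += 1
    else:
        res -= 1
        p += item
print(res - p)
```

-58

item=-1: not even, res = 0-1 = -1; p=0
item=5: not even, res = (-1)-1 = -2; p=5
item=4: even, res = (-2)-4 = -6; p=6
item=4: even, res = (-6)-4 = -10; p=7
item=14: even, res = (-10)-14 = -24; p=8
item=0: even, res = (-24)-0 = -24; p=9
item=12: even, res = (-24)-12 = -36; p=10
item=11: not even, res = (-36)-1 = -37; p=21
res-p = (-37)-21 = -58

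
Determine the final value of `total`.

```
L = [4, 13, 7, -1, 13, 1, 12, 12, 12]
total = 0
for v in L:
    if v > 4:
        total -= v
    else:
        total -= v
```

-73

v=4: not >4, total = 0-4 = -4
v=13: >4, total = (-4)-13 = -17
v=7: >4, total = (-17)-7 = -24
v=-1: not >4, total = (-24)-(-1) = -23
v=13: >4, total = (-23)-13 = -36
v=1: not >4, total = (-36)-1 = -37
v=12: >4, total = (-37)-12 = -49
v=12: >4, total = (-49)-12 = -61
v=12: >4, total = (-61)-12 = -73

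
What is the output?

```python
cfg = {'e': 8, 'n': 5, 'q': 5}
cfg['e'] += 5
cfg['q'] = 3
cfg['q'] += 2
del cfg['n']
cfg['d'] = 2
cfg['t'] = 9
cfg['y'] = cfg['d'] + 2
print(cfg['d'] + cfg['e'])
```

15

cfg['e'] = 8+5 = 13 → {'e': 13, 'n': 5, 'q': 5}
cfg['q'] = 3 → {'e': 13, 'n': 5, 'q': 3}
cfg['q'] = 3+2 = 5 → {'e': 13, 'n': 5, 'q': 5}
del 'n' → {'e': 13, 'q': 5}
cfg['d'] = 2 → {'e': 13, 'q': 5, 'd': 2}
cfg['t'] = 9 → {'e': 13, 'q': 5, 'd': 2, 't': 9}
cfg['y'] = cfg['d']+2 = 4 → {'e': 13, 'q': 5, 'd': 2, 't': 9, 'y': 4}
cfg['d']+cfg['e'] = 2+13 = 15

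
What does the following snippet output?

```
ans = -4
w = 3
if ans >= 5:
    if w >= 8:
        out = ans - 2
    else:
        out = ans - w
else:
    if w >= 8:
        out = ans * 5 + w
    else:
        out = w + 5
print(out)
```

ans=-4, w=3
ans >= 5 is False; w >= 8 is False
→ out = w + 5 = 8

8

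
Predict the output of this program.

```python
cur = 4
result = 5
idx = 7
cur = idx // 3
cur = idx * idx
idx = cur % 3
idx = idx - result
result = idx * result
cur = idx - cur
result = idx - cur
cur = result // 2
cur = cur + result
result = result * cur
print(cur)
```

73

cur = 7//3 = 2
cur = 7*7 = 49
idx = 49%3 = 1
idx = 1-5 = -4
result = (-4)*5 = -20
cur = (-4)-49 = -53
result = (-4)-(-53) = 49
cur = 49//2 = 24
cur = 24+49 = 73
result = 49*73 = 3577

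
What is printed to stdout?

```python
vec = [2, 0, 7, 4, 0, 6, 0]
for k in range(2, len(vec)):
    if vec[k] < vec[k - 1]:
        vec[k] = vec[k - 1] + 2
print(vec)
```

k=2: 7>=0, unchanged → [2, 0, 7, 4, 0, 6, 0]
k=3: 4<7, vec[3] = 7+2 = 9 → [2, 0, 7, 9, 0, 6, 0]
k=4: 0<9, vec[4] = 9+2 = 11 → [2, 0, 7, 9, 11, 6, 0]
k=5: 6<11, vec[5] = 11+2 = 13 → [2, 0, 7, 9, 11, 13, 0]
k=6: 0<13, vec[6] = 13+2 = 15 → [2, 0, 7, 9, 11, 13, 15]

[2, 0, 7, 9, 11, 13, 15]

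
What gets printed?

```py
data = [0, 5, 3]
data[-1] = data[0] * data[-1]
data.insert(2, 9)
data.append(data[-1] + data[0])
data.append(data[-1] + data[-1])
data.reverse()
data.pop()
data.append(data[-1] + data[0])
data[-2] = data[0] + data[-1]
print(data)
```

data[-1] = data[0]*data[-1] = 0*3 = 0 → [0, 5, 0]
insert 9 at 2 → [0, 5, 9, 0]
append data[-1]+data[0] = 0+0 = 0 → [0, 5, 9, 0, 0]
append data[-1]+data[-1] = 0+0 = 0 → [0, 5, 9, 0, 0, 0]
reverse → [0, 0, 0, 9, 5, 0]
pop() removes 0 → [0, 0, 0, 9, 5]
append data[-1]+data[0] = 5+0 = 5 → [0, 0, 0, 9, 5, 5]
data[-2] = data[0]+data[-1] = 0+5 = 5 → [0, 0, 0, 9, 5, 5]

[0, 0, 0, 9, 5, 5]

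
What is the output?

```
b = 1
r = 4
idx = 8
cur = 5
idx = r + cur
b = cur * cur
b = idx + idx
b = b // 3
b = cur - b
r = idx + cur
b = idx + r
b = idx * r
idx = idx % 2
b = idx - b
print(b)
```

idx = 4+5 = 9
b = 5*5 = 25
b = 9+9 = 18
b = 18//3 = 6
b = 5-6 = -1
r = 9+5 = 14
b = 9+14 = 23
b = 9*14 = 126
idx = 9%2 = 1
b = 1-126 = -125

-125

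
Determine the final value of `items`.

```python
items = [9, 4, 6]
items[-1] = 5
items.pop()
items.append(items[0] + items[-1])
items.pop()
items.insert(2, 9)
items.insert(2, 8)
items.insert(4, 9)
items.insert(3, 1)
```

items[-1] = 5 → [9, 4, 5]
pop() removes 5 → [9, 4]
append items[0]+items[-1] = 9+4 = 13 → [9, 4, 13]
pop() removes 13 → [9, 4]
insert 9 at 2 → [9, 4, 9]
insert 8 at 2 → [9, 4, 8, 9]
insert 9 at 4 → [9, 4, 8, 9, 9]
insert 1 at 3 → [9, 4, 8, 1, 9, 9]

[9, 4, 8, 1, 9, 9]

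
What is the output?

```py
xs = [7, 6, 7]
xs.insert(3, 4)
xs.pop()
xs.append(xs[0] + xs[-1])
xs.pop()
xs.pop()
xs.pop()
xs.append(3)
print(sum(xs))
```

10

insert 4 at 3 → [7, 6, 7, 4]
pop() removes 4 → [7, 6, 7]
append xs[0]+xs[-1] = 7+7 = 14 → [7, 6, 7, 14]
pop() removes 14 → [7, 6, 7]
pop() removes 7 → [7, 6]
pop() removes 6 → [7]
append 3 → [7, 3]
sum = 10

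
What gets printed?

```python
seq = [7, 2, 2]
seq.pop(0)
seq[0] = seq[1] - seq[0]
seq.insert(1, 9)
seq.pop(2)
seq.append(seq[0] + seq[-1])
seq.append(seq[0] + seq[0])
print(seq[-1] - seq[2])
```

-9

pop(0) removes 7 → [2, 2]
seq[0] = seq[1]-seq[0] = 2-2 = 0 → [0, 2]
insert 9 at 1 → [0, 9, 2]
pop(2) removes 2 → [0, 9]
append seq[0]+seq[-1] = 0+9 = 9 → [0, 9, 9]
append seq[0]+seq[0] = 0+0 = 0 → [0, 9, 9, 0]
seq[-1]-seq[2] = 0-9 = -9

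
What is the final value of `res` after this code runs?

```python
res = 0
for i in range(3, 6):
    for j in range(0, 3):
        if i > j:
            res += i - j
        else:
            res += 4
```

27

i=3,j=0: 3>0, res = 0+3 = 3
i=3,j=1: 3>1, res = 3+2 = 5
i=3,j=2: 3>2, res = 5+1 = 6
i=4,j=0: 4>0, res = 6+4 = 10
i=4,j=1: 4>1, res = 10+3 = 13
i=4,j=2: 4>2, res = 13+2 = 15
i=5,j=0: 5>0, res = 15+5 = 20
i=5,j=1: 5>1, res = 20+4 = 24
i=5,j=2: 5>2, res = 24+3 = 27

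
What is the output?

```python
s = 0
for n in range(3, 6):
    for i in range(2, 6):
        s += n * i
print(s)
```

168

n=3,i=2: s = 0+6 = 6
n=3,i=3: s = 6+9 = 15
n=3,i=4: s = 15+12 = 27
n=3,i=5: s = 27+15 = 42
n=4,i=2: s = 42+8 = 50
n=4,i=3: s = 50+12 = 62
n=4,i=4: s = 62+16 = 78
n=4,i=5: s = 78+20 = 98
n=5,i=2: s = 98+10 = 108
n=5,i=3: s = 108+15 = 123
n=5,i=4: s = 123+20 = 143
n=5,i=5: s = 143+25 = 168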